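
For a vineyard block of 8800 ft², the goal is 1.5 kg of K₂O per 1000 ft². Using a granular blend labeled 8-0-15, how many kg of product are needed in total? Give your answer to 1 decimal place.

Product per 1000 ft² = 1.5 / 15% = 10 kg.
Total product = 10 × 8800 / 1000 = 88 kg.

88.0 kg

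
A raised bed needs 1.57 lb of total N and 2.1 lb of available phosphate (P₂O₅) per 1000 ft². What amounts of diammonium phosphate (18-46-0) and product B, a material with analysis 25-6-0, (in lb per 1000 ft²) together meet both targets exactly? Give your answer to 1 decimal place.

4.1 lb diammonium phosphate, 3.3 lb product B

Let a = lb of diammonium phosphate, b = lb of product B (per 1000 ft²).
N: 0.18·a + 0.25·b = 1.57
P₂O₅: 0.46·a + 0.06·b = 2.1
Eliminate a: (row1) − 0.18/0.46·(row2) → 0.226522·b = 0.748261, so b = 3.30326.
Back-substitute: a = (1.57 − 0.25·3.30326) / 0.18 = 4.13436.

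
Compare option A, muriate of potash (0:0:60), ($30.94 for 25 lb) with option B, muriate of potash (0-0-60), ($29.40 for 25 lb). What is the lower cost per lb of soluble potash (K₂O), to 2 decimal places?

$1.96 per lb K₂O (option B)

option A: K₂O per bag = 25 × 60% = 15 lb; cost = 30.94 / 15 = $2.0627/lb K₂O.
option B: K₂O per bag = 25 × 60% = 15 lb; cost = 29.40 / 15 = $1.9600/lb K₂O.
option B is cheaper.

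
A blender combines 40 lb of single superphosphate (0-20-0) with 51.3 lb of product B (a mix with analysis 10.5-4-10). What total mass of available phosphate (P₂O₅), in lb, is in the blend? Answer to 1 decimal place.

P₂O₅ mass = 20%×40 + 4%×51.3 = 10.052 lb.

10.1 lb P₂O₅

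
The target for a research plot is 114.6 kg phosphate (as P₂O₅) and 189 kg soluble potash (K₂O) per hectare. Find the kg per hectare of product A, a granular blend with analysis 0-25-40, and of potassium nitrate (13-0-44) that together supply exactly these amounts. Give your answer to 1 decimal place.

458.4 kg product A, 12.8 kg potassium nitrate

With a, b = kg per hectare of product A and potassium nitrate:
P₂O₅: 0.25·a + 0·b = 114.6
K₂O: 0.4·a + 0.44·b = 189
Eliminate a: (row1) − 0.25/0.4·(row2) → -0.275·b = -3.525, so b = 12.8182.
Back-substitute: a = (114.6 − 0·12.8182) / 0.25 = 458.4.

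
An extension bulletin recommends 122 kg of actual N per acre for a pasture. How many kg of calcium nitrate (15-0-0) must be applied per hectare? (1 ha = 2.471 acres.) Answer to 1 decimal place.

2009.7 kg of product per hectare

Product per acre = 122 / 15% = 813.333 kg.
Convert to per hectare: 813.333 × 2.471 = 2009.747 kg.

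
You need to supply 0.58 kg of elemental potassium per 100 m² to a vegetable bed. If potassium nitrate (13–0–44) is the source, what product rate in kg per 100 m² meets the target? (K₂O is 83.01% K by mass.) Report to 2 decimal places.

As K₂O: 0.58 / 0.8301 = 0.698711 kg per 100 m².
Product per 100 m² = 0.698711 / 44% = 1.58798 kg.

1.59 kg of product per hundred sq m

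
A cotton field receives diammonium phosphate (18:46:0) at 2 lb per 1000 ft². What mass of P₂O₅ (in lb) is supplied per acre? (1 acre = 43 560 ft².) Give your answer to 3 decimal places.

40.075 lb P₂O₅ per acre

P₂O₅ per 1000 ft² = 2 × 46% = 0.92 lb.
Convert to per acre: 0.92 × 43.56 = 40.0752 lb.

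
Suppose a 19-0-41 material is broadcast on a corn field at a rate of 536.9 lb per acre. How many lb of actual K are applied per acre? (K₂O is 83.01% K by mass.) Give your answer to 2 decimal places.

182.73 lb K per acre

K₂O per acre = 536.9 × 41% = 220.129 lb.
Elemental K = 220.129 × 0.8301 = 182.729 lb per acre.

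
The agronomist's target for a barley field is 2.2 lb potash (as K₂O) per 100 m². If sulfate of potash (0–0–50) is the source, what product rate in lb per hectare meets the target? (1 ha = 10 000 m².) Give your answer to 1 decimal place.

440.0 lb of product per hectare

Product per 100 m² = 2.2 / 50% = 4.4 lb.
Convert to per hectare: 4.4 × 100 = 440 lb.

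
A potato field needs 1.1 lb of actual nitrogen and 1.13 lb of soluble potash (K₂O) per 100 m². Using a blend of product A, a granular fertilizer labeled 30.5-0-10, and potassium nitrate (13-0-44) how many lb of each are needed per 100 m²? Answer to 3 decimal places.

2.781 lb product A, 1.936 lb potassium nitrate

Let a = lb of product A, b = lb of potassium nitrate (per 100 m²).
N: 0.305·a + 0.13·b = 1.1
K₂O: 0.1·a + 0.44·b = 1.13
Solving simultaneously: a = 2.78135, b = 1.93606.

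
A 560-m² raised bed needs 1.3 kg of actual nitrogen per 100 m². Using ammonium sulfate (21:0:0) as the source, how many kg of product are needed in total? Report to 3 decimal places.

Product per 100 m² = 1.3 / 21% = 6.19048 kg.
Total product = 6.19048 × 560 / 100 = 34.6667 kg.

34.667 kg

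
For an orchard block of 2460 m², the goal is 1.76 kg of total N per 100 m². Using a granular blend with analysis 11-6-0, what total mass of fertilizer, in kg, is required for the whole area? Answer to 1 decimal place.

393.6 kg

Product per 100 m² = 1.76 / 11% = 16 kg.
Total product = 16 × 2460 / 100 = 393.6 kg.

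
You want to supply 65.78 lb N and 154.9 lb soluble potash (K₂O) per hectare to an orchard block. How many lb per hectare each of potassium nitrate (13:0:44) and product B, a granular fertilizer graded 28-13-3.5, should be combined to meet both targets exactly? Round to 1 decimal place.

346.1 lb potassium nitrate, 74.2 lb product B

With a, b = lb per hectare of potassium nitrate and product B:
N: 0.13·a + 0.28·b = 65.78
K₂O: 0.44·a + 0.035·b = 154.9
Eliminate a: (row1) − 0.13/0.44·(row2) → 0.269659·b = 20.0141, so b = 74.22.
Back-substitute: a = (65.78 − 0.28·74.22) / 0.13 = 346.142.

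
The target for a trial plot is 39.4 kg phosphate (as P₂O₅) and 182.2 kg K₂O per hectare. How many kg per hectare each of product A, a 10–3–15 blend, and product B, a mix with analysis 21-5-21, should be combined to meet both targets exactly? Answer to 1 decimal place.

696.7 kg product A, 370.0 kg product B

Let a = kg of product A, b = kg of product B (per hectare).
P₂O₅: 0.03·a + 0.05·b = 39.4
K₂O: 0.15·a + 0.21·b = 182.2
Eliminate b: (row1) − 0.05/0.21·(row2) → -0.00571429·a = -3.98095, so a = 696.667.
Then b = (182.2 − 0.15·696.667) / 0.21 = 370.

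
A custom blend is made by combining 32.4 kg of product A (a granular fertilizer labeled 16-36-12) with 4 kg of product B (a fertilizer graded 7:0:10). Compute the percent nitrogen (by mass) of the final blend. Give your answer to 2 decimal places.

15.01% N

Total mass = 32.4 + 4 = 36.4 kg.
N mass = 16%×32.4 + 7%×4 = 5.464 kg.
% N = 5.464 / 36.4 = 15.011%.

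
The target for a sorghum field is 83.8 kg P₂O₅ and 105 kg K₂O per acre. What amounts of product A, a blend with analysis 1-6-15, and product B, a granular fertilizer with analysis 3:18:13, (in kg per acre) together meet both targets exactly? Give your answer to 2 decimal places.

416.98 kg product A, 326.56 kg product B

With a, b = kg per acre of product A and product B:
P₂O₅: 0.06·a + 0.18·b = 83.8
K₂O: 0.15·a + 0.13·b = 105
From row1: a = (83.8 − 0.18·b) / 0.06.
Into row2: 0.15·(83.8 − 0.18·b)/0.06 + 0.13·b = 105 → b = 326.562, a = 416.979.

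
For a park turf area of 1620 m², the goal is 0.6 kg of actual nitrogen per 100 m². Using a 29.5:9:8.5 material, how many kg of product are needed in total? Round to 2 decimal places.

Product per 100 m² = 0.6 / 29.5% = 2.0339 kg.
Total product = 2.0339 × 1620 / 100 = 32.9492 kg.

32.95 kg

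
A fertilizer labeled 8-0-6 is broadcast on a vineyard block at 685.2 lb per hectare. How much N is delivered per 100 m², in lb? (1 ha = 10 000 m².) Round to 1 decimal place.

0.5 lb N per hundred sq m

nitrogen per hectare = 685.2 × 8% = 54.816 lb.
Convert to per 100 m²: 54.816 × 0.01 = 0.54816 lb.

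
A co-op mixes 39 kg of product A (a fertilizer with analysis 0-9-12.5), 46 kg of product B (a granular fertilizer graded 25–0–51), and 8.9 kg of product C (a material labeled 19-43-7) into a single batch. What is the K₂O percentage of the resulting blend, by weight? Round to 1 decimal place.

30.8% K₂O

Total mass = 39 + 46 + 8.9 = 93.9 kg.
K₂O mass = 12.5%×39 + 51%×46 + 7%×8.9 = 28.958 kg.
% K₂O = 28.958 / 93.9 = 30.8392%.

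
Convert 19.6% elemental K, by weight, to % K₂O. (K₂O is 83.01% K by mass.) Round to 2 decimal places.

%K₂O = 19.6 / 0.8301 = 23.6116%.

23.61% K₂O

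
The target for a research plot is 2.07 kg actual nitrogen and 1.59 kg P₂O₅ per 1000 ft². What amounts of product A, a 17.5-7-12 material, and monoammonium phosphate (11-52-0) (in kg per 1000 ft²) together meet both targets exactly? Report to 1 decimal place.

10.8 kg product A, 1.6 kg monoammonium phosphate

With a, b = kg per 1000 ft² of product A and monoammonium phosphate:
N: 0.175·a + 0.11·b = 2.07
P₂O₅: 0.07·a + 0.52·b = 1.59
From row1: a = (2.07 − 0.11·b) / 0.175.
Into row2: 0.07·(2.07 − 0.11·b)/0.175 + 0.52·b = 1.59 → b = 1.60084, a = 10.8223.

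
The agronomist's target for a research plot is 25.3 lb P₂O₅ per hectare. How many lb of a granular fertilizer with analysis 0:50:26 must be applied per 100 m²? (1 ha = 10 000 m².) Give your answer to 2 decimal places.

0.51 lb of product per hundred sq m

Product per hectare = 25.3 / 50% = 50.6 lb.
Convert to per 100 m²: 50.6 × 0.01 = 0.506 lb.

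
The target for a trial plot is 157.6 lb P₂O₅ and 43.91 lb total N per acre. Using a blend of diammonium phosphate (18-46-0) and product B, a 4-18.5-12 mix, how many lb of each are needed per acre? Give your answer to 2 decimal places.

Let a = lb of diammonium phosphate, b = lb of product B (per acre).
P₂O₅: 0.46·a + 0.185·b = 157.6
N: 0.18·a + 0.04·b = 43.91
From row1: a = (157.6 − 0.185·b) / 0.46.
Into row2: 0.18·(157.6 − 0.185·b)/0.46 + 0.04·b = 43.91 → b = 548.282, a = 122.104.

122.10 lb diammonium phosphate, 548.28 lb product B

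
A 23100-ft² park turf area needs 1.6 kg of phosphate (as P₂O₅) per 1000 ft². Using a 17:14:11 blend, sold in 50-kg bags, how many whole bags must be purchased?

6 bags

Product per 1000 ft² = 1.6 / 14% = 11.4286 kg.
Total product = 11.4286 × 23100 / 1000 = 264 kg.
Bags = ⌈264 / 50⌉ = 6.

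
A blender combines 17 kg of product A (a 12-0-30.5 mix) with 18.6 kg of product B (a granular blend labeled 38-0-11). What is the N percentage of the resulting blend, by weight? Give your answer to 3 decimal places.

25.584% N

Total mass = 17 + 18.6 = 35.6 kg.
N mass = 12%×17 + 38%×18.6 = 9.108 kg.
% N = 9.108 / 35.6 = 25.5843%.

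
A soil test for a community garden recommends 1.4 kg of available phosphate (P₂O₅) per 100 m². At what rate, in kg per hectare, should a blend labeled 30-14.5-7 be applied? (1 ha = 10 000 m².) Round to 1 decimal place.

965.5 kg of product per hectare

Product per 100 m² = 1.4 / 14.5% = 9.65517 kg.
Convert to per hectare: 9.65517 × 100 = 965.517 kg.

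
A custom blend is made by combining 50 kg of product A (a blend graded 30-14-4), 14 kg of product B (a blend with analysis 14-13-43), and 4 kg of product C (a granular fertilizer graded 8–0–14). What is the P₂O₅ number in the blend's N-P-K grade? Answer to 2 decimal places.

12.97% P₂O₅

Total mass = 50 + 14 + 4 = 68 kg.
P₂O₅ mass = 14%×50 + 13%×14 + 0%×4 = 8.82 kg.
% P₂O₅ = 8.82 / 68 = 12.9706%.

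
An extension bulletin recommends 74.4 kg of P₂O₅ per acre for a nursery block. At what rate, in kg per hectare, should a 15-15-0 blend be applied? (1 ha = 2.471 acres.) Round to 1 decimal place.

Product per acre = 74.4 / 15% = 496 kg.
Convert to per hectare: 496 × 2.471 = 1225.62 kg.

1225.6 kg of product per hectare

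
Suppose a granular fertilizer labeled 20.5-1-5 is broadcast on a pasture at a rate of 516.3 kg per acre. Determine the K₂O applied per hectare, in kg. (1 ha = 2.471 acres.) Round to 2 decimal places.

63.79 kg K₂O per hectare

K₂O per acre = 516.3 × 5% = 25.815 kg.
Convert to per hectare: 25.815 × 2.471 = 63.7889 kg.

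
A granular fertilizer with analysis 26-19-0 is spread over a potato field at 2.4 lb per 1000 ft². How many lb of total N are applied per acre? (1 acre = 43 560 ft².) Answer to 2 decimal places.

nitrogen per 1000 ft² = 2.4 × 26% = 0.624 lb.
Convert to per acre: 0.624 × 43.56 = 27.1814 lb.

27.18 lb N per acre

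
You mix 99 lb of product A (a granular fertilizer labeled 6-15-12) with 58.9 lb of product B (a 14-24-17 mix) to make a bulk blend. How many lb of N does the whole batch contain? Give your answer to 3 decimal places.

14.186 lb N

N mass = 6%×99 + 14%×58.9 = 14.186 lb.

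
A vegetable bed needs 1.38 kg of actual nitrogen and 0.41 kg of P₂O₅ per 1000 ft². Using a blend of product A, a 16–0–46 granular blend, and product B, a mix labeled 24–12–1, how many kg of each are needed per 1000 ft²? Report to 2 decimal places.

3.50 kg product A, 3.42 kg product B

With a, b = kg per 1000 ft² of product A and product B:
N: 0.16·a + 0.24·b = 1.38
P₂O₅: 0·a + 0.12·b = 0.41
Solving simultaneously: a = 3.5, b = 3.41667.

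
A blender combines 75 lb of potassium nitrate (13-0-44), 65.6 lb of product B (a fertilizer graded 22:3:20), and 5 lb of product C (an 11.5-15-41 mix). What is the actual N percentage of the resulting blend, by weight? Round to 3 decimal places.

17.003% N

Total mass = 75 + 65.6 + 5 = 145.6 lb.
N mass = 13%×75 + 22%×65.6 + 11.5%×5 = 24.757 lb.
% N = 24.757 / 145.6 = 17.0034%.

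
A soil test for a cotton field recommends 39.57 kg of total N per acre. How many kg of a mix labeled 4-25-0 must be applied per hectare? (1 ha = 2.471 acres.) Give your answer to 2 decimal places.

2444.44 kg of product per hectare

Product per acre = 39.57 / 4% = 989.25 kg.
Convert to per hectare: 989.25 × 2.471 = 2444.437 kg.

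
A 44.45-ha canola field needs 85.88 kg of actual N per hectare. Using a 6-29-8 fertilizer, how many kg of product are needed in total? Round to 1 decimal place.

Product per hectare = 85.88 / 6% = 1431.33 kg.
Total product = 1431.33 × 44.45 = 63622.77 kg.

63622.8 kg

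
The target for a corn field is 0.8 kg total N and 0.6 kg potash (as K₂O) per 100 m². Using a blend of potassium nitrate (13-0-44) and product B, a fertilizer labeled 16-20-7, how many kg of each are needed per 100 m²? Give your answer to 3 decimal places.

0.653 kg potassium nitrate, 4.470 kg product B

Per-100 m² balance (a = potassium nitrate, b = product B):
N: 0.13·a + 0.16·b = 0.8
K₂O: 0.44·a + 0.07·b = 0.6
Eliminate b: (row1) − 0.16/0.07·(row2) → -0.875714·a = -0.571429, so a = 0.652529.
Then b = (0.6 − 0.44·0.652529) / 0.07 = 4.46982.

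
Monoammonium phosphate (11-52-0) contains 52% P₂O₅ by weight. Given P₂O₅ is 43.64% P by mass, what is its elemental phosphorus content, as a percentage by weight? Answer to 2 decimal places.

%P = 52 × 0.4364 = 22.6928%.

22.69% P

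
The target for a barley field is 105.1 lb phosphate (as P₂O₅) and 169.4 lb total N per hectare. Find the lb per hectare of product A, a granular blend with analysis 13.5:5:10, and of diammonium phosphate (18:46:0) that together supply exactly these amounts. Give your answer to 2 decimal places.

Per-hectare balance (a = product A, b = diammonium phosphate):
P₂O₅: 0.05·a + 0.46·b = 105.1
N: 0.135·a + 0.18·b = 169.4
Eliminate a: (row1) − 0.05/0.135·(row2) → 0.393333·b = 42.3593, so b = 107.693.
Back-substitute: a = (105.1 − 0.46·107.693) / 0.05 = 1111.224.

1111.22 lb product A, 107.69 lb diammonium phosphate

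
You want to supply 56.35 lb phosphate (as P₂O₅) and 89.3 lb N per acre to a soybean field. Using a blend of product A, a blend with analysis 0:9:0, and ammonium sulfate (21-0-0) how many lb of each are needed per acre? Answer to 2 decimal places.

626.11 lb product A, 425.24 lb ammonium sulfate

With a, b = lb per acre of product A and ammonium sulfate:
P₂O₅: 0.09·a + 0·b = 56.35
N: 0·a + 0.21·b = 89.3
Solving simultaneously: a = 626.111, b = 425.238.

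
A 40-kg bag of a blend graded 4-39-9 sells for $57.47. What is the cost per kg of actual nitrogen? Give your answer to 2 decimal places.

N in bag = 40 × 4% = 1.6 kg.
Cost per kg N = $57.47 / 1.6 = $35.9187.

$35.92 per kg N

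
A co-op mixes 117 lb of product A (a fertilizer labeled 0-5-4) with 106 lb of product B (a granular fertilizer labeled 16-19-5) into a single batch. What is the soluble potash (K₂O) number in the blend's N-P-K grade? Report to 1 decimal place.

Total mass = 117 + 106 = 223 lb.
K₂O mass = 4%×117 + 5%×106 = 9.98 lb.
% K₂O = 9.98 / 223 = 4.47534%.

4.5% K₂O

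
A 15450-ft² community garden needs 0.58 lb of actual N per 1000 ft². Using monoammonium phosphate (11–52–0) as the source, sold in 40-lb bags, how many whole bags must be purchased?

3 bags

Product per 1000 ft² = 0.58 / 11% = 5.27273 lb.
Total product = 5.27273 × 15450 / 1000 = 81.4636 lb.
Bags = ⌈81.4636 / 40⌉ = 3.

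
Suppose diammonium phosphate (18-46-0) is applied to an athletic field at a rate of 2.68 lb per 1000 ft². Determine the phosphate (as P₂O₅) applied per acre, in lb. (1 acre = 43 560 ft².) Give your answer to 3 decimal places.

P₂O₅ per 1000 ft² = 2.68 × 46% = 1.2328 lb.
Convert to per acre: 1.2328 × 43.56 = 53.7008 lb.

53.701 lb P₂O₅ per acre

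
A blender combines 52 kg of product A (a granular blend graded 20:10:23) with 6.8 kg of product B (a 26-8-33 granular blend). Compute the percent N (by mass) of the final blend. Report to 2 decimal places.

Total mass = 52 + 6.8 = 58.8 kg.
N mass = 20%×52 + 26%×6.8 = 12.168 kg.
% N = 12.168 / 58.8 = 20.6939%.

20.69% N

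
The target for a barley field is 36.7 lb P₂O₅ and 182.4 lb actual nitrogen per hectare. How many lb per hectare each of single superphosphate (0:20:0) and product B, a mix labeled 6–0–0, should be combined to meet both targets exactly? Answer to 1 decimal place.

183.5 lb single superphosphate, 3040.0 lb product B

Per-hectare balance (a = single superphosphate, b = product B):
P₂O₅: 0.2·a + 0·b = 36.7
N: 0·a + 0.06·b = 182.4
Solving simultaneously: a = 183.5, b = 3040.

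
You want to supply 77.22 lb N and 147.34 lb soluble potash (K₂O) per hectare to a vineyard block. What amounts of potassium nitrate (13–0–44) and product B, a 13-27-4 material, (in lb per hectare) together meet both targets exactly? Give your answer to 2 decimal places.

308.95 lb potassium nitrate, 285.05 lb product B

With a, b = lb per hectare of potassium nitrate and product B:
N: 0.13·a + 0.13·b = 77.22
K₂O: 0.44·a + 0.04·b = 147.34
From row1: a = (77.22 − 0.13·b) / 0.13.
Into row2: 0.44·(77.22 − 0.13·b)/0.13 + 0.04·b = 147.34 → b = 285.05, a = 308.95.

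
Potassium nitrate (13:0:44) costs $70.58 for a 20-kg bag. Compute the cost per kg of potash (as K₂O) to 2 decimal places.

K₂O in bag = 20 × 44% = 8.8 kg.
Cost per kg K₂O = $70.58 / 8.8 = $8.0205.

$8.02 per kg K₂O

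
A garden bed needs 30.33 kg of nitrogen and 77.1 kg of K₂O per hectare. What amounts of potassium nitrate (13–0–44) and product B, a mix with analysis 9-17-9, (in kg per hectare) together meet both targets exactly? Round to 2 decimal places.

150.87 kg potassium nitrate, 119.08 kg product B

Let a = kg of potassium nitrate, b = kg of product B (per hectare).
N: 0.13·a + 0.09·b = 30.33
K₂O: 0.44·a + 0.09·b = 77.1
From row1: a = (30.33 − 0.09·b) / 0.13.
Into row2: 0.44·(30.33 − 0.09·b)/0.13 + 0.09·b = 77.1 → b = 119.075, a = 150.871.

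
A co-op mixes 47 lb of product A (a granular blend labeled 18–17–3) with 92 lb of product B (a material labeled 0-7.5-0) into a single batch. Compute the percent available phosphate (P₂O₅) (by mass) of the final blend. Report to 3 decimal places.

10.712% P₂O₅

Total mass = 47 + 92 = 139 lb.
P₂O₅ mass = 17%×47 + 7.5%×92 = 14.89 lb.
% P₂O₅ = 14.89 / 139 = 10.7122%.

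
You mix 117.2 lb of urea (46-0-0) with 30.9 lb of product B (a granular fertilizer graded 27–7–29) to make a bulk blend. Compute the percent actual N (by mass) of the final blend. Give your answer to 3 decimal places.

42.036% N

Total mass = 117.2 + 30.9 = 148.1 lb.
N mass = 46%×117.2 + 27%×30.9 = 62.255 lb.
% N = 62.255 / 148.1 = 42.0358%.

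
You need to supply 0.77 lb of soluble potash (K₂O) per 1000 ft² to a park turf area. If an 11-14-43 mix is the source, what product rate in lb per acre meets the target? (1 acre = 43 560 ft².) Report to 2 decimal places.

Product per 1000 ft² = 0.77 / 43% = 1.7907 lb.
Convert to per acre: 1.7907 × 43.56 = 78.0028 lb.

78.00 lb of product per acre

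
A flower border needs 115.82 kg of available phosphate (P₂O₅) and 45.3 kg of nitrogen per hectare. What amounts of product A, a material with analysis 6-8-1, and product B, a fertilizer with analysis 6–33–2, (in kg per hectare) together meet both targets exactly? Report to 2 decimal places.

533.32 kg product A, 221.68 kg product B

Per-hectare balance (a = product A, b = product B):
P₂O₅: 0.08·a + 0.33·b = 115.82
N: 0.06·a + 0.06·b = 45.3
From row1: a = (115.82 − 0.33·b) / 0.08.
Into row2: 0.06·(115.82 − 0.33·b)/0.08 + 0.06·b = 45.3 → b = 221.68, a = 533.32.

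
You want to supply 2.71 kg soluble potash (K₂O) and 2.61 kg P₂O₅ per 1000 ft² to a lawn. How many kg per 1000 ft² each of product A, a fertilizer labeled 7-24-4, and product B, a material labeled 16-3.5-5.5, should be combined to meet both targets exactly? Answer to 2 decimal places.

4.13 kg product A, 46.27 kg product B

With a, b = kg per 1000 ft² of product A and product B:
K₂O: 0.04·a + 0.055·b = 2.71
P₂O₅: 0.24·a + 0.035·b = 2.61
Solving simultaneously: a = 4.12712, b = 46.2712.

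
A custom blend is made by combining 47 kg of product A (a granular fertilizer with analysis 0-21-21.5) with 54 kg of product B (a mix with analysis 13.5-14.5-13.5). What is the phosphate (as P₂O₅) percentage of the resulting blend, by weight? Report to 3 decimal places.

Total mass = 47 + 54 = 101 kg.
P₂O₅ mass = 21%×47 + 14.5%×54 = 17.7 kg.
% P₂O₅ = 17.7 / 101 = 17.5248%.

17.525% P₂O₅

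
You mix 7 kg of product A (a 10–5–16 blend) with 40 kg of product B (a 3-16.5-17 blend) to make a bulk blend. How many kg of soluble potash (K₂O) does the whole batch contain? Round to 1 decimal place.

K₂O mass = 16%×7 + 17%×40 = 7.92 kg.

7.9 kg K₂O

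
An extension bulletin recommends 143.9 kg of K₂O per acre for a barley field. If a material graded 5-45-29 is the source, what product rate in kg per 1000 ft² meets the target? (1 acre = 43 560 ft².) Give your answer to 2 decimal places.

Product per acre = 143.9 / 29% = 496.207 kg.
Convert to per 1000 ft²: 496.207 × 0.0229568 = 11.3913 kg.

11.39 kg of product per thousand sq ft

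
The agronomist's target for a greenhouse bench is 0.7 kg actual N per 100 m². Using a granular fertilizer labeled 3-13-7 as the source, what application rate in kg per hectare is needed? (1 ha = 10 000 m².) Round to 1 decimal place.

Product per 100 m² = 0.7 / 3% = 23.3333 kg.
Convert to per hectare: 23.3333 × 100 = 2333.33 kg.

2333.3 kg of product per hectare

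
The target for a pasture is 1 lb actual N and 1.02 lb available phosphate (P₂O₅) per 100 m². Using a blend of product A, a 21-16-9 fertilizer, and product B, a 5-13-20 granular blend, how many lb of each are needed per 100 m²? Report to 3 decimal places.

4.093 lb product A, 2.808 lb product B

With a, b = lb per 100 m² of product A and product B:
N: 0.21·a + 0.05·b = 1
P₂O₅: 0.16·a + 0.13·b = 1.02
From row1: a = (1 − 0.05·b) / 0.21.
Into row2: 0.16·(1 − 0.05·b)/0.21 + 0.13·b = 1.02 → b = 2.80829, a = 4.09326.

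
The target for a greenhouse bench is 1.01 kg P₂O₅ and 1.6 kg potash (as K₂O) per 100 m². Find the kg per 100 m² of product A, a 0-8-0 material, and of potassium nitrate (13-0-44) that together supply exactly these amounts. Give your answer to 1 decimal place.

Per-100 m² balance (a = product A, b = potassium nitrate):
P₂O₅: 0.08·a + 0·b = 1.01
K₂O: 0·a + 0.44·b = 1.6
Solving simultaneously: a = 12.625, b = 3.63636.

12.6 kg product A, 3.6 kg potassium nitrate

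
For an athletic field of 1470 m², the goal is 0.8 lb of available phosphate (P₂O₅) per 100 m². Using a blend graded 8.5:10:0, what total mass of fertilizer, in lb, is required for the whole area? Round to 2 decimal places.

117.60 lb

Product per 100 m² = 0.8 / 10% = 8 lb.
Total product = 8 × 1470 / 100 = 117.6 lb.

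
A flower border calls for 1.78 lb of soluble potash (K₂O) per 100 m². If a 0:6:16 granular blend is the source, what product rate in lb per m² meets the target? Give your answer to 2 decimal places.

Product per 100 m² = 1.78 / 16% = 11.125 lb.
Convert to per m²: 11.125 × 0.01 = 0.11125 lb.

0.11 lb of product per sq m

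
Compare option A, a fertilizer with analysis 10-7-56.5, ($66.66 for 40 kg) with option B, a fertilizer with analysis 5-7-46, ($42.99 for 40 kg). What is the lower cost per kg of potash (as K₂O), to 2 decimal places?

$2.34 per kg K₂O (option B)

option A: K₂O per bag = 40 × 56.5% = 22.6 kg; cost = 66.66 / 22.6 = $2.9496/kg K₂O.
option B: K₂O per bag = 40 × 46% = 18.4 kg; cost = 42.99 / 18.4 = $2.3364/kg K₂O.
option B is cheaper.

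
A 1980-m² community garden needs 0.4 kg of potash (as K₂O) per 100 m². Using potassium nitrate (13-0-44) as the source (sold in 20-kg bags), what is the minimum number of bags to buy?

Product per 100 m² = 0.4 / 44% = 0.909091 kg.
Total product = 0.909091 × 1980 / 100 = 18 kg.
Bags = ⌈18 / 20⌉ = 1.

1 bags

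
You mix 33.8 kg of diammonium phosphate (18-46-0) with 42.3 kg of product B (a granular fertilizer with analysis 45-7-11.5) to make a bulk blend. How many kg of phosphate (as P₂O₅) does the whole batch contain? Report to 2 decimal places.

18.51 kg P₂O₅

P₂O₅ mass = 46%×33.8 + 7%×42.3 = 18.509 kg.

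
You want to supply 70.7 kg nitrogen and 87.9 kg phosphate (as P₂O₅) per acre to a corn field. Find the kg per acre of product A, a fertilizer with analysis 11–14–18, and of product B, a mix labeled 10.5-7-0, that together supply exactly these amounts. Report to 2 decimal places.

Let a = kg of product A, b = kg of product B (per acre).
N: 0.11·a + 0.105·b = 70.7
P₂O₅: 0.14·a + 0.07·b = 87.9
Eliminate a: (row1) − 0.11/0.14·(row2) → 0.05·b = 1.63571, so b = 32.7143.
Back-substitute: a = (70.7 − 0.105·32.7143) / 0.11 = 611.5.

611.50 kg product A, 32.71 kg product B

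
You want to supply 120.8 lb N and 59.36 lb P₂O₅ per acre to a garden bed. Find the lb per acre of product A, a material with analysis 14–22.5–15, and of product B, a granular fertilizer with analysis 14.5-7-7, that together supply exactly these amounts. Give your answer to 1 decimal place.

6.6 lb product A, 826.7 lb product B

Per-acre balance (a = product A, b = product B):
N: 0.14·a + 0.145·b = 120.8
P₂O₅: 0.225·a + 0.07·b = 59.36
From row1: a = (120.8 − 0.145·b) / 0.14.
Into row2: 0.225·(120.8 − 0.145·b)/0.14 + 0.07·b = 59.36 → b = 826.708, a = 6.62432.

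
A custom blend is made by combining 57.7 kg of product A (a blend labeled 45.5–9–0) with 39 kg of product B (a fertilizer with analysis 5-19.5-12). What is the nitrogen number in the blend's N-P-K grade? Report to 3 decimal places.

Total mass = 57.7 + 39 = 96.7 kg.
N mass = 45.5%×57.7 + 5%×39 = 28.2035 kg.
% N = 28.2035 / 96.7 = 29.16598%.

29.166% N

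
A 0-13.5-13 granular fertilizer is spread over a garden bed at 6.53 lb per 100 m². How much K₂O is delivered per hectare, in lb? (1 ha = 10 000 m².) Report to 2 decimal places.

84.89 lb K₂O per hectare

K₂O per 100 m² = 6.53 × 13% = 0.8489 lb.
Convert to per hectare: 0.8489 × 100 = 84.89 lb.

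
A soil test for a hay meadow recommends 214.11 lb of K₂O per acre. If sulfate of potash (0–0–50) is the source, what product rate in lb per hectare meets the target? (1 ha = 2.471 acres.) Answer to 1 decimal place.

Product per acre = 214.11 / 50% = 428.22 lb.
Convert to per hectare: 428.22 × 2.471 = 1058.13 lb.

1058.1 lb of product per hectare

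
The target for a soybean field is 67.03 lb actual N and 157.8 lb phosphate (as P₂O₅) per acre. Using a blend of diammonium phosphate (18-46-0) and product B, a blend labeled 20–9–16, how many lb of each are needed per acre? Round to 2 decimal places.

With a, b = lb per acre of diammonium phosphate and product B:
N: 0.18·a + 0.2·b = 67.03
P₂O₅: 0.46·a + 0.09·b = 157.8
Eliminate a: (row1) − 0.18/0.46·(row2) → 0.164783·b = 5.28217, so b = 32.0554.
Back-substitute: a = (67.03 − 0.2·32.0554) / 0.18 = 336.772.

336.77 lb diammonium phosphate, 32.06 lb product B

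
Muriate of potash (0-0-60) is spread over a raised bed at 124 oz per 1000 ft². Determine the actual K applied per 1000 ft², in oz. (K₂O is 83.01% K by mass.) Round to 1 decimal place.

61.8 oz K per thousand sq ft

K₂O per 1000 ft² = 124 × 60% = 74.4 oz.
Elemental K = 74.4 × 0.8301 = 61.7594 oz per 1000 ft².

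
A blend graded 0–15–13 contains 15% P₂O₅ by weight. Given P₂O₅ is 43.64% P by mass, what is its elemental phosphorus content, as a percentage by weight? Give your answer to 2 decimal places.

6.55% P

%P = 15 × 0.4364 = 6.546%.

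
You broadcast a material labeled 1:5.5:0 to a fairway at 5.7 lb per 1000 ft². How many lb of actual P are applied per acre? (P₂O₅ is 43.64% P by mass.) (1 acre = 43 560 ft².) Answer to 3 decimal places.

P₂O₅ per 1000 ft² = 5.7 × 5.5% = 0.3135 lb.
Elemental P = 0.3135 × 0.4364 = 0.136811 lb per 1000 ft².
Convert to per acre: 0.136811 × 43.56 = 5.9595 lb.

5.960 lb P per acre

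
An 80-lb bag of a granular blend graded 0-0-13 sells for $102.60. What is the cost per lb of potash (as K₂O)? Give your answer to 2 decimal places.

$9.87 per lb K₂O

K₂O in bag = 80 × 13% = 10.4 lb.
Cost per lb K₂O = $102.60 / 10.4 = $9.8654.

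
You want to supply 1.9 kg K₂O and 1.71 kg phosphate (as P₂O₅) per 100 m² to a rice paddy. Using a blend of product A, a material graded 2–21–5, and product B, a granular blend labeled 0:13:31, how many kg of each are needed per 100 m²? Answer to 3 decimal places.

Per-100 m² balance (a = product A, b = product B):
K₂O: 0.05·a + 0.31·b = 1.9
P₂O₅: 0.21·a + 0.13·b = 1.71
Solving simultaneously: a = 4.83106, b = 5.34983.

4.831 kg product A, 5.350 kg product B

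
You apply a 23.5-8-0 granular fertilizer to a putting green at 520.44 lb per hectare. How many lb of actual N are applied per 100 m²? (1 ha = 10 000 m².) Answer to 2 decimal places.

1.22 lb N per hundred sq m

nitrogen per hectare = 520.44 × 23.5% = 122.303 lb.
Convert to per 100 m²: 122.303 × 0.01 = 1.22303 lb.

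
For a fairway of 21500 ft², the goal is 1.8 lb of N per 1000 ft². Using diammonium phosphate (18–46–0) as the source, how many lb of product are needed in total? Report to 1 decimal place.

215.0 lb

Product per 1000 ft² = 1.8 / 18% = 10 lb.
Total product = 10 × 21500 / 1000 = 215 lb.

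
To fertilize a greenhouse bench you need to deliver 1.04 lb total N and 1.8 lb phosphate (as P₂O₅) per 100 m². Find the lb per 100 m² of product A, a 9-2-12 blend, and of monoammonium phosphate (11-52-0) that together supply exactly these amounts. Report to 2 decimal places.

7.69 lb product A, 3.17 lb monoammonium phosphate

Per-100 m² balance (a = product A, b = monoammonium phosphate):
N: 0.09·a + 0.11·b = 1.04
P₂O₅: 0.02·a + 0.52·b = 1.8
Eliminate a: (row1) − 0.09/0.02·(row2) → -2.23·b = -7.06, so b = 3.16592.
Back-substitute: a = (1.04 − 0.11·3.16592) / 0.09 = 7.6861.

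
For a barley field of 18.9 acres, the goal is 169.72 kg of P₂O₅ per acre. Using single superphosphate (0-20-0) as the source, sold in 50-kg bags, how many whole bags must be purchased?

Product per acre = 169.72 / 20% = 848.6 kg.
Total product = 848.6 × 18.9 = 16038.5 kg.
Bags = ⌈16038.5 / 50⌉ = 321.

321 bags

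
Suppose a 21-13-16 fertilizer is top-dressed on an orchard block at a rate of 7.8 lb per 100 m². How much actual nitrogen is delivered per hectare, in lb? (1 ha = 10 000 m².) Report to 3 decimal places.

nitrogen per 100 m² = 7.8 × 21% = 1.638 lb.
Convert to per hectare: 1.638 × 100 = 163.8 lb.

163.800 lb N per hectare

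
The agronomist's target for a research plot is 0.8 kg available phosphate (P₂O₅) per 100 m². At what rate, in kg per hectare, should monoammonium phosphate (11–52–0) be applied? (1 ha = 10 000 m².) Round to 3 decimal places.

Product per 100 m² = 0.8 / 52% = 1.53846 kg.
Convert to per hectare: 1.53846 × 100 = 153.8462 kg.

153.846 kg of product per hectare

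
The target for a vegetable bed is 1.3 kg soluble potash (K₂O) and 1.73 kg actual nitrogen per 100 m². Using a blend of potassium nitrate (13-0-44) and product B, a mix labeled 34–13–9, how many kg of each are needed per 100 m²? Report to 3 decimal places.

Per-100 m² balance (a = potassium nitrate, b = product B):
K₂O: 0.44·a + 0.09·b = 1.3
N: 0.13·a + 0.34·b = 1.73
Eliminate a: (row1) − 0.44/0.13·(row2) → -1.06077·b = -4.55538, so b = 4.29442.
Back-substitute: a = (1.3 − 0.09·4.29442) / 0.44 = 2.07614.

2.076 kg potassium nitrate, 4.294 kg product B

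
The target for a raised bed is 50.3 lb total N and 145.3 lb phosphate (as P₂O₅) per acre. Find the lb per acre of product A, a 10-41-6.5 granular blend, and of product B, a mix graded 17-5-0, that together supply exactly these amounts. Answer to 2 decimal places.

342.91 lb product A, 94.17 lb product B

Per-acre balance (a = product A, b = product B):
N: 0.1·a + 0.17·b = 50.3
P₂O₅: 0.41·a + 0.05·b = 145.3
Eliminate a: (row1) − 0.1/0.41·(row2) → 0.157805·b = 14.861, so b = 94.1731.
Back-substitute: a = (50.3 − 0.17·94.1731) / 0.1 = 342.906.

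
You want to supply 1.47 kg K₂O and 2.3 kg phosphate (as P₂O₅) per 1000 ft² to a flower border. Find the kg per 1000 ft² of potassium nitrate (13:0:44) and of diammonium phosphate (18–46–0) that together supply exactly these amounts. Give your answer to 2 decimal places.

3.34 kg potassium nitrate, 5.00 kg diammonium phosphate

Per-1000 ft² balance (a = potassium nitrate, b = diammonium phosphate):
K₂O: 0.44·a + 0·b = 1.47
P₂O₅: 0·a + 0.46·b = 2.3
Solving simultaneously: a = 3.34091, b = 5.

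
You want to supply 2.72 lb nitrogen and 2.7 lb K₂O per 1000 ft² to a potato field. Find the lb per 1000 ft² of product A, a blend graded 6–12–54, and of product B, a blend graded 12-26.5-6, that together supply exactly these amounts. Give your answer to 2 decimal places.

2.63 lb product A, 21.35 lb product B

With a, b = lb per 1000 ft² of product A and product B:
N: 0.06·a + 0.12·b = 2.72
K₂O: 0.54·a + 0.06·b = 2.7
Eliminate a: (row1) − 0.06/0.54·(row2) → 0.113333·b = 2.42, so b = 21.3529.
Back-substitute: a = (2.72 − 0.12·21.3529) / 0.06 = 2.62745.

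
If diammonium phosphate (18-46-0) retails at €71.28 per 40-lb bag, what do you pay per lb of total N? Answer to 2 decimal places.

€9.90 per lb N

N in bag = 40 × 18% = 7.2 lb.
Cost per lb N = €71.28 / 7.2 = €9.9000.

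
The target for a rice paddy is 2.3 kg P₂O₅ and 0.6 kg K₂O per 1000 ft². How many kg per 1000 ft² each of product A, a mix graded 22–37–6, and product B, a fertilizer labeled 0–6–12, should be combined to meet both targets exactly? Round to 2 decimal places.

Per-1000 ft² balance (a = product A, b = product B):
P₂O₅: 0.37·a + 0.06·b = 2.3
K₂O: 0.06·a + 0.12·b = 0.6
Solving simultaneously: a = 5.88235, b = 2.05882.

5.88 kg product A, 2.06 kg product B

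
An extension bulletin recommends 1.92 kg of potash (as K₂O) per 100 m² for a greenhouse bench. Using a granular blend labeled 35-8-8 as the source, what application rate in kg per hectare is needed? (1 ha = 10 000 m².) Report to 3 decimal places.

Product per 100 m² = 1.92 / 8% = 24 kg.
Convert to per hectare: 24 × 100 = 2400 kg.

2400.000 kg of product per hectare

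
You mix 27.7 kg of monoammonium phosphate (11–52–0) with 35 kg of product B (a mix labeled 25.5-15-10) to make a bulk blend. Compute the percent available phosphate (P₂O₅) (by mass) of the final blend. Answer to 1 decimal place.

31.3% P₂O₅

Total mass = 27.7 + 35 = 62.7 kg.
P₂O₅ mass = 52%×27.7 + 15%×35 = 19.654 kg.
% P₂O₅ = 19.654 / 62.7 = 31.3461%.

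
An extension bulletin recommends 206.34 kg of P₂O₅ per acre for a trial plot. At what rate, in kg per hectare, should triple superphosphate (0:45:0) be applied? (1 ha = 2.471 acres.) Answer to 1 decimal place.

Product per acre = 206.34 / 45% = 458.533 kg.
Convert to per hectare: 458.533 × 2.471 = 1133.04 kg.

1133.0 kg of product per hectare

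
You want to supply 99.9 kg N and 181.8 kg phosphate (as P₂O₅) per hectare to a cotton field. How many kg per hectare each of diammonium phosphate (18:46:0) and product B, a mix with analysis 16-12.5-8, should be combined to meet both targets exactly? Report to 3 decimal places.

324.863 kg diammonium phosphate, 258.904 kg product B

With a, b = kg per hectare of diammonium phosphate and product B:
N: 0.18·a + 0.16·b = 99.9
P₂O₅: 0.46·a + 0.125·b = 181.8
Eliminate a: (row1) − 0.18/0.46·(row2) → 0.111087·b = 28.7609, so b = 258.9041.
Back-substitute: a = (99.9 − 0.16·258.9041) / 0.18 = 324.86301.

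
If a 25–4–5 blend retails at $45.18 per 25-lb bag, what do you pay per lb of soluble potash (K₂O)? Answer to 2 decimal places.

$36.14 per lb K₂O

K₂O in bag = 25 × 5% = 1.25 lb.
Cost per lb K₂O = $45.18 / 1.25 = $36.1440.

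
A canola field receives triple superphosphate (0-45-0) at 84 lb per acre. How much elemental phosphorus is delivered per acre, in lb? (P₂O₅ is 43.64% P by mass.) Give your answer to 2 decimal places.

P₂O₅ per acre = 84 × 45% = 37.8 lb.
Elemental P = 37.8 × 0.4364 = 16.4959 lb per acre.

16.50 lb P per acre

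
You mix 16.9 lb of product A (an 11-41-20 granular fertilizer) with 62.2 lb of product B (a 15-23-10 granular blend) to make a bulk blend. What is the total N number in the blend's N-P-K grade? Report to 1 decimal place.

14.1% N

Total mass = 16.9 + 62.2 = 79.1 lb.
N mass = 11%×16.9 + 15%×62.2 = 11.189 lb.
% N = 11.189 / 79.1 = 14.1454%.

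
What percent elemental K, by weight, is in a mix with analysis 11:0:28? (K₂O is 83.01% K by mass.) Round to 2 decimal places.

%K = 28 × 0.8301 = 23.2428%.

23.24% K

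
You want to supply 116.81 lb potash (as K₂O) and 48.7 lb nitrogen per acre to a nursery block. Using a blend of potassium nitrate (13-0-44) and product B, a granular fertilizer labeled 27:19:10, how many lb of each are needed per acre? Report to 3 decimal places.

252.067 lb potassium nitrate, 59.005 lb product B

With a, b = lb per acre of potassium nitrate and product B:
K₂O: 0.44·a + 0.1·b = 116.81
N: 0.13·a + 0.27·b = 48.7
Eliminate a: (row1) − 0.44/0.13·(row2) → -0.813846·b = -48.0208, so b = 59.0047.
Back-substitute: a = (116.81 − 0.1·59.0047) / 0.44 = 252.0671.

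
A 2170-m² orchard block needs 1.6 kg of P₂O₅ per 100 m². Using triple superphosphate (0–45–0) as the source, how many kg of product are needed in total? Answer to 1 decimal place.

Product per 100 m² = 1.6 / 45% = 3.55556 kg.
Total product = 3.55556 × 2170 / 100 = 77.1556 kg.

77.2 kg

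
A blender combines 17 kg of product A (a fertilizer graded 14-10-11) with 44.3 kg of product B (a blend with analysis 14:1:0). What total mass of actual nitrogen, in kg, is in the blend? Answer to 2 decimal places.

8.58 kg N

N mass = 14%×17 + 14%×44.3 = 8.582 kg.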